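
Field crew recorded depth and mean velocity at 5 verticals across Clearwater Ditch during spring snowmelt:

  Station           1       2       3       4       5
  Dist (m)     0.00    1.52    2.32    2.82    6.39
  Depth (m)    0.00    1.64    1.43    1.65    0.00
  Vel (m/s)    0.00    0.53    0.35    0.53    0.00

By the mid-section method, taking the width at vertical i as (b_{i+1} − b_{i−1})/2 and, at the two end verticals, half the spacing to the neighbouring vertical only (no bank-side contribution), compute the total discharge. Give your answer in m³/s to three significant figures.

w_2 = (2.32 − 0.00)/2 = 1.16 m; q_2 = 0.53 × 1.64 × 1.16 = 1.008 m³/s
w_3 = (2.82 − 1.52)/2 = 0.65 m; q_3 = 0.35 × 1.43 × 0.65 = 0.3253 m³/s
w_4 = (6.39 − 2.32)/2 = 2.035 m; q_4 = 0.53 × 1.65 × 2.035 = 1.780 m³/s
Stations 1, 5 contribute zero (depth or velocity is 0).
Q = Σ qᵢ = 3.113 m³/s

3.11 m³/s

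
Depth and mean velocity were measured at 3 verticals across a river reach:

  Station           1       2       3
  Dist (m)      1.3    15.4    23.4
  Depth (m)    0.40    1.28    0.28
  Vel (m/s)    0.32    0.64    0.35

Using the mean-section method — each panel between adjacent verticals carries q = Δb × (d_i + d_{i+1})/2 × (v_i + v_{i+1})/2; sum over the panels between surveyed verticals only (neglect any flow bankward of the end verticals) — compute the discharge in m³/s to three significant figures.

Panel 1-2: Δb = 14.1 m, d̄ = (0.40+1.28)/2 = 0.84, v̄ = (0.32+0.64)/2 = 0.48 → q = 14.1×0.84×0.48 = 5.685 m³/s
Panel 2-3: Δb = 8 m, d̄ = (1.28+0.28)/2 = 0.78, v̄ = (0.64+0.35)/2 = 0.495 → q = 8×0.78×0.495 = 3.089 m³/s
Q = Σ q = 8.774 m³/s

8.77 m³/s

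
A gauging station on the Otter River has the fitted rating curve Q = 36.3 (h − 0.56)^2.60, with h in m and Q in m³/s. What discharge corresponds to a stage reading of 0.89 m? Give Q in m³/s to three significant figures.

Q = 36.3 × (0.89 − 0.56)^2.60 = 36.3 × 0.33^2.60 = 2.033 m³/s

2.03 m³/s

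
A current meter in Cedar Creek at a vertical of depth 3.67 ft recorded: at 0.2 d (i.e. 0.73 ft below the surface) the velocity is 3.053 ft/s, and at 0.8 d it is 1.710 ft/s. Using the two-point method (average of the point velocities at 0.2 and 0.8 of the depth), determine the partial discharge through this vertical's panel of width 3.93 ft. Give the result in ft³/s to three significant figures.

v̄ = (3.053 + 1.710) / 2 = 2.382 ft/s
q = v̄ × d × w = 2.382 × 3.67 × 3.93 = 34.35 ft³/s

34.3 ft³/s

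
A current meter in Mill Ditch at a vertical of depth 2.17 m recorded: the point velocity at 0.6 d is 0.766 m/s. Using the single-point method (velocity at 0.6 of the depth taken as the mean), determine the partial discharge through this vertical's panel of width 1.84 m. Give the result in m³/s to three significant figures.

v̄ = v₀.₆ = 0.766 m/s
q = v̄ × d × w = 0.7660 × 2.17 × 1.84 = 3.058 m³/s

3.06 m³/s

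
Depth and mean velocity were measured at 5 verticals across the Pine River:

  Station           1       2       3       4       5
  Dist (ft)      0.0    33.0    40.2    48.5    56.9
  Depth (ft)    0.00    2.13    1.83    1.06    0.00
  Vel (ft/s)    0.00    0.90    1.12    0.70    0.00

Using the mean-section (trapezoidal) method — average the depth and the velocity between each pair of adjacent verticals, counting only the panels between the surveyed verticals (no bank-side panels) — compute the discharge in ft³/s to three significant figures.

42.7 ft³/s

Panel 1-2: Δb = 33 ft, d̄ = (0.00+2.13)/2 = 1.065, v̄ = (0.00+0.90)/2 = 0.45 → q = 33×1.065×0.45 = 15.82 ft³/s
Panel 2-3: Δb = 7.2 ft, d̄ = (2.13+1.83)/2 = 1.98, v̄ = (0.90+1.12)/2 = 1.01 → q = 7.2×1.98×1.01 = 14.40 ft³/s
Panel 3-4: Δb = 8.3 ft, d̄ = (1.83+1.06)/2 = 1.445, v̄ = (1.12+0.70)/2 = 0.91 → q = 8.3×1.445×0.91 = 10.91 ft³/s
Panel 4-5: Δb = 8.4 ft, d̄ = (1.06+0.00)/2 = 0.53, v̄ = (0.70+0.00)/2 = 0.35 → q = 8.4×0.53×0.35 = 1.558 ft³/s
Q = Σ q = 42.69 ft³/s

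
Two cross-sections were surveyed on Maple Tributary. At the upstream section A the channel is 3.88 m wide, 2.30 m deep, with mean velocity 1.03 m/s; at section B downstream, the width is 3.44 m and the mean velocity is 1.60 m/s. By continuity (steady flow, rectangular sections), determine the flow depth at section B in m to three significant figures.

Q = A₁V₁ = (3.88×2.30) × 1.03 = 9.192 m³/s
d₂ = Q/(b₂ V₂) = 9.192/(3.44×1.60) = 1.670 m

1.67 m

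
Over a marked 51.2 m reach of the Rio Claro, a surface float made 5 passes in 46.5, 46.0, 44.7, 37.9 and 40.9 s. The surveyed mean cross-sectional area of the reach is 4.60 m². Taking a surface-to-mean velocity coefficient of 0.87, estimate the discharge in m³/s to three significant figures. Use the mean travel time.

t̄ = (46.5 + 46.0 + 44.7 + 37.9 + 40.9) / 5 = 43.2 s
v_surface = L / t̄ = 51.2 / 43.2 = 1.185 m/s
v_mean = 0.87 × 1.185 = 1.031 m/s
Q = A × v_mean = 4.60 × 1.031 = 4.743 m³/s

4.74 m³/s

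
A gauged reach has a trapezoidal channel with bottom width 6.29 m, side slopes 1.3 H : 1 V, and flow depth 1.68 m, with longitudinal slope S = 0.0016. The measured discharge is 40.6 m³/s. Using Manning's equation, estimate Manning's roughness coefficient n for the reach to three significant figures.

A = (b + z·y)·y = (6.29 + 1.3×1.68)×1.68 = 14.24 m²
P = b + 2y√(1+z²) = 6.29 + 2×1.68×√(1+1.3²) = 11.80 m
R = A/P = 14.24/11.80 = 1.206 m
n = (1/Q)·A·R^(2/3)·S^(1/2) = (1/40.6) × 14.24 × 1.133 × 0.04000 = 0.01589

0.0159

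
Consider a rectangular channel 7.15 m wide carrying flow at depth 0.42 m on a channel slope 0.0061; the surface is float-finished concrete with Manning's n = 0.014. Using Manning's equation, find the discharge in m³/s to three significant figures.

A = b·y = 7.15 × 0.42 = 3.003 m²
P = b + 2y = 7.15 + 2×0.42 = 7.990 m
R = A/P = 3.003/7.990 = 0.3758 m
Q = (1/n)·A·R^(2/3)·S^(1/2) = (1/0.014) × 3.003 × 0.3758^(2/3) × 0.0061^(1/2) = 8.725 m³/s

8.72 m³/s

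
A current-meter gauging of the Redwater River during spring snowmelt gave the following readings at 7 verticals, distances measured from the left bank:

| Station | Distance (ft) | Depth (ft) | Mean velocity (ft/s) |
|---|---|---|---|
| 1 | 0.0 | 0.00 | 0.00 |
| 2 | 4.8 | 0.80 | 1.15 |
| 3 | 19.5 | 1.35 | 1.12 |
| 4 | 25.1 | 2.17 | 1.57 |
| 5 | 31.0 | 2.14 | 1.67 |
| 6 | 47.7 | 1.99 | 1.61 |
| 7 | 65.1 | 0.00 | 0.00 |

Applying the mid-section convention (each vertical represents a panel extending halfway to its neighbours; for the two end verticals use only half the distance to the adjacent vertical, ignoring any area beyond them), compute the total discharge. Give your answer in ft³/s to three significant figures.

139 ft³/s

w_2 = (19.5 − 0.0)/2 = 9.75 ft; q_2 = 1.15 × 0.80 × 9.75 = 8.970 ft³/s
w_3 = (25.1 − 4.8)/2 = 10.15 ft; q_3 = 1.12 × 1.35 × 10.15 = 15.35 ft³/s
w_4 = (31.0 − 19.5)/2 = 5.75 ft; q_4 = 1.57 × 2.17 × 5.75 = 19.59 ft³/s
w_5 = (47.7 − 25.1)/2 = 11.3 ft; q_5 = 1.67 × 2.14 × 11.3 = 40.38 ft³/s
w_6 = (65.1 − 31.0)/2 = 17.05 ft; q_6 = 1.61 × 1.99 × 17.05 = 54.63 ft³/s
Stations 1, 7 contribute zero (depth or velocity is 0).
Q = Σ qᵢ = 138.9 ft³/s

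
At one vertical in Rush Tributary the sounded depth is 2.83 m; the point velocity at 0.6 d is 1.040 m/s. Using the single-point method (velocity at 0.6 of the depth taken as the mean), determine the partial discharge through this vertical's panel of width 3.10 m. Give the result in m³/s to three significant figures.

v̄ = v₀.₆ = 1.040 m/s
q = v̄ × d × w = 1.040 × 2.83 × 3.10 = 9.124 m³/s

9.12 m³/s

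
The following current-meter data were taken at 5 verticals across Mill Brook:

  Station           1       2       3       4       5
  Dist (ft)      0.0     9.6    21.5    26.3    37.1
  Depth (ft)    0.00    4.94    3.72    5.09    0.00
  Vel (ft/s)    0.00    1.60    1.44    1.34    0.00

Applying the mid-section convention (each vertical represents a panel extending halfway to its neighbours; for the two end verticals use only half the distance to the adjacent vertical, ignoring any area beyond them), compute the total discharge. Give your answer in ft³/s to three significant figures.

w_2 = (21.5 − 0.0)/2 = 10.75 ft; q_2 = 1.60 × 4.94 × 10.75 = 84.97 ft³/s
w_3 = (26.3 − 9.6)/2 = 8.35 ft; q_3 = 1.44 × 3.72 × 8.35 = 44.73 ft³/s
w_4 = (37.1 − 21.5)/2 = 7.8 ft; q_4 = 1.34 × 5.09 × 7.8 = 53.20 ft³/s
Stations 1, 5 contribute zero (depth or velocity is 0).
Q = Σ qᵢ = 182.9 ft³/s

183 ft³/s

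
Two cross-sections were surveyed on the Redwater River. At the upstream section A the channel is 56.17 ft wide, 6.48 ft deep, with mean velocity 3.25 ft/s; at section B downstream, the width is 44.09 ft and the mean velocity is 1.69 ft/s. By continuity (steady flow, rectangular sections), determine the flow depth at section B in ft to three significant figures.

Q = A₁V₁ = (56.17×6.48) × 3.25 = 1183 ft³/s
d₂ = Q/(b₂ V₂) = 1183/(44.09×1.69) = 15.88 ft

15.9 ft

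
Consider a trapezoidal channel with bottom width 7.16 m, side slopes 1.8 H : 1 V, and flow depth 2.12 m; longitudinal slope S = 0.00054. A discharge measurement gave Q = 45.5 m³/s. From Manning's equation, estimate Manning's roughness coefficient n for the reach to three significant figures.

0.0153

A = (b + z·y)·y = (7.16 + 1.8×2.12)×2.12 = 23.27 m²
P = b + 2y√(1+z²) = 7.16 + 2×2.12×√(1+1.8²) = 15.89 m
R = A/P = 23.27/15.89 = 1.464 m
n = (1/Q)·A·R^(2/3)·S^(1/2) = (1/45.5) × 23.27 × 1.290 × 0.02324 = 0.01532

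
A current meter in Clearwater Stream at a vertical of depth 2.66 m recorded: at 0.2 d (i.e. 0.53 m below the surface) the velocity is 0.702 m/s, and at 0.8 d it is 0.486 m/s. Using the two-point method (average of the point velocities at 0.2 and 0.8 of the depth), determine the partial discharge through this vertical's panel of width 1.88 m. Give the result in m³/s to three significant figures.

2.97 m³/s

v̄ = (0.702 + 0.486) / 2 = 0.5940 m/s
q = v̄ × d × w = 0.5940 × 2.66 × 1.88 = 2.970 m³/s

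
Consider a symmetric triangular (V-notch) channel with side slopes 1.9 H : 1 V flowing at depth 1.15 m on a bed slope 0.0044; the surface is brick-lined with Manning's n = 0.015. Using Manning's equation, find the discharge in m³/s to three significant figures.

A = z·y² = 1.9×1.15² = 2.513 m²
P = 2y√(1+z²) = 2×1.15×√(1+1.9²) = 4.938 m
R = A/P = 2.513/4.938 = 0.5088 m
Q = (1/n)·A·R^(2/3)·S^(1/2) = (1/0.015) × 2.513 × 0.5088^(2/3) × 0.0044^(1/2) = 7.082 m³/s

7.08 m³/s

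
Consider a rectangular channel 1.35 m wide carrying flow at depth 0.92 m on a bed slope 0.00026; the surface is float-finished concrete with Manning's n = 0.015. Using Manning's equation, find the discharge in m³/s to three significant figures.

A = b·y = 1.35 × 0.92 = 1.242 m²
P = b + 2y = 1.35 + 2×0.92 = 3.190 m
R = A/P = 1.242/3.190 = 0.3893 m
Q = (1/n)·A·R^(2/3)·S^(1/2) = (1/0.015) × 1.242 × 0.3893^(2/3) × 0.00026^(1/2) = 0.7119 m³/s

0.712 m³/s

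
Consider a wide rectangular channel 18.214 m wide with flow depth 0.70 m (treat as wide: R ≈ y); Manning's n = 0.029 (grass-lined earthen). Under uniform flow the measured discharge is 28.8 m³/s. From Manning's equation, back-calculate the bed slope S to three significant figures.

0.00690

A = b·y = 18.214 × 0.70 = 12.75 m²
Wide channel: R ≈ y = 0.70 m
S = (Q·n / (1·A·R^(2/3)))² = (28.8×0.029 / (1×12.75×0.7884))² = 0.006904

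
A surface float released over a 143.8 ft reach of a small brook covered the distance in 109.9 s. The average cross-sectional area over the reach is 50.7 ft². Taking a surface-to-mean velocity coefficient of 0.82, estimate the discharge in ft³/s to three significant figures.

54.4 ft³/s

v_surface = L / t̄ = 143.8 / 109.9 = 1.308 ft/s
v_mean = 0.82 × 1.308 = 1.073 ft/s
Q = A × v_mean = 50.7 × 1.073 = 54.40 ft³/s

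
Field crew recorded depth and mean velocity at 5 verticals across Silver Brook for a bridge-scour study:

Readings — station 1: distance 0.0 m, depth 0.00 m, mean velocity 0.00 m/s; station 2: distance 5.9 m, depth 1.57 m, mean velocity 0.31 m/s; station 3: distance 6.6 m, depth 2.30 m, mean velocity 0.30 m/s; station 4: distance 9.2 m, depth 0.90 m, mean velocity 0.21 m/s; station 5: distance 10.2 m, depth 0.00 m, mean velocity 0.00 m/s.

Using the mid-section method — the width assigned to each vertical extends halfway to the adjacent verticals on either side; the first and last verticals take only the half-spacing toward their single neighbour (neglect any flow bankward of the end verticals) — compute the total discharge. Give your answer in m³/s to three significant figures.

3.08 m³/s

w_2 = (6.6 − 0.0)/2 = 3.3 m; q_2 = 0.31 × 1.57 × 3.3 = 1.606 m³/s
w_3 = (9.2 − 5.9)/2 = 1.65 m; q_3 = 0.30 × 2.30 × 1.65 = 1.139 m³/s
w_4 = (10.2 − 6.6)/2 = 1.8 m; q_4 = 0.21 × 0.90 × 1.8 = 0.3402 m³/s
Stations 1, 5 contribute zero (depth or velocity is 0).
Q = Σ qᵢ = 3.085 m³/s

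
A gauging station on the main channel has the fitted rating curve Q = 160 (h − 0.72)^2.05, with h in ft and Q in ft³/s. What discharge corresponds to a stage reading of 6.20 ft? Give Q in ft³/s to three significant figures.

5230 ft³/s

Q = 160 × (6.20 − 0.72)^2.05 = 160 × 5.48^2.05 = 5231 ft³/s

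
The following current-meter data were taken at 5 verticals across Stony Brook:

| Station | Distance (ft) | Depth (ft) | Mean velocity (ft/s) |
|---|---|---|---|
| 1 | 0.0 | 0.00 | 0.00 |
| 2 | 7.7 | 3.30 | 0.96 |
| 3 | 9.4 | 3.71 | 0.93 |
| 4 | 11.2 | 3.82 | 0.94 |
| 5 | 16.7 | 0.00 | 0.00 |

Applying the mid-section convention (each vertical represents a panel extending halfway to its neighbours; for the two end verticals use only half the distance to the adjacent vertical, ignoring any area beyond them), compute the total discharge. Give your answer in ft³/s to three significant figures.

w_2 = (9.4 − 0.0)/2 = 4.7 ft; q_2 = 0.96 × 3.30 × 4.7 = 14.89 ft³/s
w_3 = (11.2 − 7.7)/2 = 1.75 ft; q_3 = 0.93 × 3.71 × 1.75 = 6.038 ft³/s
w_4 = (16.7 − 9.4)/2 = 3.65 ft; q_4 = 0.94 × 3.82 × 3.65 = 13.11 ft³/s
Stations 1, 5 contribute zero (depth or velocity is 0).
Q = Σ qᵢ = 34.03 ft³/s

34.0 ft³/s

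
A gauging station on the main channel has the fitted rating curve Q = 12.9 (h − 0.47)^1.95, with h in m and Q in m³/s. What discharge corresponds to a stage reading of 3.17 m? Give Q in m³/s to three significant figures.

89.5 m³/s

Q = 12.9 × (3.17 − 0.47)^1.95 = 12.9 × 2.7^1.95 = 89.48 m³/s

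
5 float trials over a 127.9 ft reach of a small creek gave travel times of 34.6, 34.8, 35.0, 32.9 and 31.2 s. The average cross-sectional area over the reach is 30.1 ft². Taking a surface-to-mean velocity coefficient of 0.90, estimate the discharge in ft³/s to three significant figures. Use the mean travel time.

103 ft³/s

t̄ = (34.6 + 34.8 + 35.0 + 32.9 + 31.2) / 5 = 33.7 s
v_surface = L / t̄ = 127.9 / 33.7 = 3.795 ft/s
v_mean = 0.90 × 3.795 = 3.416 ft/s
Q = A × v_mean = 30.1 × 3.416 = 102.8 ft³/s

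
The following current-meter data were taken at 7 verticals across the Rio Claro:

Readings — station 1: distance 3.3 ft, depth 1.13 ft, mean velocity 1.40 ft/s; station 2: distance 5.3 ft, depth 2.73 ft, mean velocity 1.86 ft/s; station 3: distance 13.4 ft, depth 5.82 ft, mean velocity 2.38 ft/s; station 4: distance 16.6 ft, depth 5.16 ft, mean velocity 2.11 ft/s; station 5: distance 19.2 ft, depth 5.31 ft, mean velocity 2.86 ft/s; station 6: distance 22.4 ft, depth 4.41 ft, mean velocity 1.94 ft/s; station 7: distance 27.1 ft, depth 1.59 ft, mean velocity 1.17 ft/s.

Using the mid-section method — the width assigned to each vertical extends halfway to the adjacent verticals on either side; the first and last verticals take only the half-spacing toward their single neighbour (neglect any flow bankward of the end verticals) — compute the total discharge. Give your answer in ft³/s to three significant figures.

219 ft³/s

w_1 = (5.3 − 3.3)/2 = 1 ft; q_1 = 1.40 × 1.13 × 1 = 1.582 ft³/s
w_2 = (13.4 − 3.3)/2 = 5.05 ft; q_2 = 1.86 × 2.73 × 5.05 = 25.64 ft³/s
w_3 = (16.6 − 5.3)/2 = 5.65 ft; q_3 = 2.38 × 5.82 × 5.65 = 78.26 ft³/s
w_4 = (19.2 − 13.4)/2 = 2.9 ft; q_4 = 2.11 × 5.16 × 2.9 = 31.57 ft³/s
w_5 = (22.4 − 16.6)/2 = 2.9 ft; q_5 = 2.86 × 5.31 × 2.9 = 44.04 ft³/s
w_6 = (27.1 − 19.2)/2 = 3.95 ft; q_6 = 1.94 × 4.41 × 3.95 = 33.79 ft³/s
w_7 = (27.1 − 22.4)/2 = 2.35 ft; q_7 = 1.17 × 1.59 × 2.35 = 4.372 ft³/s
Q = Σ qᵢ = 219.3 ft³/s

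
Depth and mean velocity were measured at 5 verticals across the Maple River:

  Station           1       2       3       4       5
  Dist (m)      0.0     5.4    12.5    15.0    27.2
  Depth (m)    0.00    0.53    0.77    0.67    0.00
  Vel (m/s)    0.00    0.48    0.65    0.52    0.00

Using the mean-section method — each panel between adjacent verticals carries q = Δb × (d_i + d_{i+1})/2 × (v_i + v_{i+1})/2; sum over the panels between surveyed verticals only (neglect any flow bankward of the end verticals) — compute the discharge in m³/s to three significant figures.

Panel 1-2: Δb = 5.4 m, d̄ = (0.00+0.53)/2 = 0.265, v̄ = (0.00+0.48)/2 = 0.24 → q = 5.4×0.265×0.24 = 0.3434 m³/s
Panel 2-3: Δb = 7.1 m, d̄ = (0.53+0.77)/2 = 0.65, v̄ = (0.48+0.65)/2 = 0.565 → q = 7.1×0.65×0.565 = 2.607 m³/s
Panel 3-4: Δb = 2.5 m, d̄ = (0.77+0.67)/2 = 0.72, v̄ = (0.65+0.52)/2 = 0.585 → q = 2.5×0.72×0.585 = 1.053 m³/s
Panel 4-5: Δb = 12.2 m, d̄ = (0.67+0.00)/2 = 0.335, v̄ = (0.52+0.00)/2 = 0.26 → q = 12.2×0.335×0.26 = 1.063 m³/s
Q = Σ q = 5.067 m³/s

5.07 m³/s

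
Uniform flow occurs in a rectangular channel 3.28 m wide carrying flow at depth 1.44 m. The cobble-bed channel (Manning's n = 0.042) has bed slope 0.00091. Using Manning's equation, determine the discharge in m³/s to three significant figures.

2.84 m³/s

A = b·y = 3.28 × 1.44 = 4.723 m²
P = b + 2y = 3.28 + 2×1.44 = 6.160 m
R = A/P = 4.723/6.160 = 0.7668 m
Q = (1/n)·A·R^(2/3)·S^(1/2) = (1/0.042) × 4.723 × 0.7668^(2/3) × 0.00091^(1/2) = 2.842 m³/s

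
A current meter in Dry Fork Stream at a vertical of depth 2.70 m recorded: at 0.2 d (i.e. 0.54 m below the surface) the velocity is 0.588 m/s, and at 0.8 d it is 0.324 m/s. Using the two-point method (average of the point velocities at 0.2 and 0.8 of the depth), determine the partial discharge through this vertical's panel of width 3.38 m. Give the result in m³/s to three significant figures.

v̄ = (0.588 + 0.324) / 2 = 0.4560 m/s
q = v̄ × d × w = 0.4560 × 2.70 × 3.38 = 4.161 m³/s

4.16 m³/s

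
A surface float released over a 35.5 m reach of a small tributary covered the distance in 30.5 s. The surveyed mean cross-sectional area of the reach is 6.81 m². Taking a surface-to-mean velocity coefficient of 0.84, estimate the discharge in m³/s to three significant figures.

6.66 m³/s

v_surface = L / t̄ = 35.5 / 30.5 = 1.164 m/s
v_mean = 0.84 × 1.164 = 0.9777 m/s
Q = A × v_mean = 6.81 × 0.9777 = 6.658 m³/s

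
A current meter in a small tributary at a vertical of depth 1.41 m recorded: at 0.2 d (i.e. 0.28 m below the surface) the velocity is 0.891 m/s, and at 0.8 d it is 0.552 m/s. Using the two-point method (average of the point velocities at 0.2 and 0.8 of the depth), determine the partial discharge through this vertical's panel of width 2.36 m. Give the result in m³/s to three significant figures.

v̄ = (0.891 + 0.552) / 2 = 0.7215 m/s
q = v̄ × d × w = 0.7215 × 1.41 × 2.36 = 2.401 m³/s

2.40 m³/s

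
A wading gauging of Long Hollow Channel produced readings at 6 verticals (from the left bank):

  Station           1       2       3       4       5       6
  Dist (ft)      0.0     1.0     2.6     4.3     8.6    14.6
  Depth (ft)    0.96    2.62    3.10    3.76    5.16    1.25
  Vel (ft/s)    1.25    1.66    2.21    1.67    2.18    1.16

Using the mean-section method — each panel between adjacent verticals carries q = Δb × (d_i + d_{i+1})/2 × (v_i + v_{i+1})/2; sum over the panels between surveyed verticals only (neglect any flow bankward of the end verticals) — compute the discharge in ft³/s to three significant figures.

Panel 1-2: Δb = 1 ft, d̄ = (0.96+2.62)/2 = 1.79, v̄ = (1.25+1.66)/2 = 1.455 → q = 1×1.79×1.455 = 2.604 ft³/s
Panel 2-3: Δb = 1.6 ft, d̄ = (2.62+3.10)/2 = 2.86, v̄ = (1.66+2.21)/2 = 1.935 → q = 1.6×2.86×1.935 = 8.855 ft³/s
Panel 3-4: Δb = 1.7 ft, d̄ = (3.10+3.76)/2 = 3.43, v̄ = (2.21+1.67)/2 = 1.94 → q = 1.7×3.43×1.94 = 11.31 ft³/s
Panel 4-5: Δb = 4.3 ft, d̄ = (3.76+5.16)/2 = 4.46, v̄ = (1.67+2.18)/2 = 1.925 → q = 4.3×4.46×1.925 = 36.92 ft³/s
Panel 5-6: Δb = 6 ft, d̄ = (5.16+1.25)/2 = 3.205, v̄ = (2.18+1.16)/2 = 1.67 → q = 6×3.205×1.67 = 32.11 ft³/s
Q = Σ q = 91.80 ft³/s

91.8 ft³/s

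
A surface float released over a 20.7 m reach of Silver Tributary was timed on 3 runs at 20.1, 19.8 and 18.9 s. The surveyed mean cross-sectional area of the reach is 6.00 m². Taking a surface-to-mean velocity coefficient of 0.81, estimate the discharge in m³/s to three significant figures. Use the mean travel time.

t̄ = (20.1 + 19.8 + 18.9) / 3 = 19.6 s
v_surface = L / t̄ = 20.7 / 19.6 = 1.056 m/s
v_mean = 0.81 × 1.056 = 0.8555 m/s
Q = A × v_mean = 6.00 × 0.8555 = 5.133 m³/s

5.13 m³/s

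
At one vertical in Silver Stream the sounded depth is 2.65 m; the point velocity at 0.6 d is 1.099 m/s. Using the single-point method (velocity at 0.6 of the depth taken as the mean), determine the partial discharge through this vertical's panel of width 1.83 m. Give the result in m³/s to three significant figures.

v̄ = v₀.₆ = 1.099 m/s
q = v̄ × d × w = 1.099 × 2.65 × 1.83 = 5.330 m³/s

5.33 m³/s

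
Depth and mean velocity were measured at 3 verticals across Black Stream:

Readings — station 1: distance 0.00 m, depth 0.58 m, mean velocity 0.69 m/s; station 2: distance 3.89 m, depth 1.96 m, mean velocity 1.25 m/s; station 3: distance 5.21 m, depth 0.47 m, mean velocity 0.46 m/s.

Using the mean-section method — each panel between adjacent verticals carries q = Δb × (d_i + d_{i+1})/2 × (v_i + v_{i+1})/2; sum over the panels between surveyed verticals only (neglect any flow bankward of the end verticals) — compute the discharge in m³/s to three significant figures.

Panel 1-2: Δb = 3.89 m, d̄ = (0.58+1.96)/2 = 1.27, v̄ = (0.69+1.25)/2 = 0.97 → q = 3.89×1.27×0.97 = 4.792 m³/s
Panel 2-3: Δb = 1.32 m, d̄ = (1.96+0.47)/2 = 1.215, v̄ = (1.25+0.46)/2 = 0.855 → q = 1.32×1.215×0.855 = 1.371 m³/s
Q = Σ q = 6.163 m³/s

6.16 m³/s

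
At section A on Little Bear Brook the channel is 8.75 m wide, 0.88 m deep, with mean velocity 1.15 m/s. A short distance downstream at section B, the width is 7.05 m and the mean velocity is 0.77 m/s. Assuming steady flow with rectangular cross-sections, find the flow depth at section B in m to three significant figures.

Q = A₁V₁ = (8.75×0.88) × 1.15 = 8.855 m³/s
d₂ = Q/(b₂ V₂) = 8.855/(7.05×0.77) = 1.631 m

1.63 m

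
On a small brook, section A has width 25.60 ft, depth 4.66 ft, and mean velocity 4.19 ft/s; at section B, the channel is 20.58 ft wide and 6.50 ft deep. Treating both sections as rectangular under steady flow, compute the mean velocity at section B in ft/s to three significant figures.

3.74 ft/s

Q = A₁V₁ = (25.60×4.66) × 4.19 = 499.9 ft³/s
A₂ = 20.58 × 6.50 = 133.8 ft²
V₂ = Q/A₂ = 499.9/133.8 = 3.737 ft/s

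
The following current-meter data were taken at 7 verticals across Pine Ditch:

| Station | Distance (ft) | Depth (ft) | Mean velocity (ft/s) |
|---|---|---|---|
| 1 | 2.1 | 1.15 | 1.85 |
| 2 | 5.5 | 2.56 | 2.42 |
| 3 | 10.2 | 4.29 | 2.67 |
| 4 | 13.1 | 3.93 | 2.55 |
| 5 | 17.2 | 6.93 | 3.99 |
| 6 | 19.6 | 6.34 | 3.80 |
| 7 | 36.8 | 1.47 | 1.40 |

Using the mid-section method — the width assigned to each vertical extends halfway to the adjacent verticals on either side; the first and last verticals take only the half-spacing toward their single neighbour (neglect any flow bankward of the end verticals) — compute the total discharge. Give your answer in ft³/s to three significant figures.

451 ft³/s

w_1 = (5.5 − 2.1)/2 = 1.7 ft; q_1 = 1.85 × 1.15 × 1.7 = 3.617 ft³/s
w_2 = (10.2 − 2.1)/2 = 4.05 ft; q_2 = 2.42 × 2.56 × 4.05 = 25.09 ft³/s
w_3 = (13.1 − 5.5)/2 = 3.8 ft; q_3 = 2.67 × 4.29 × 3.8 = 43.53 ft³/s
w_4 = (17.2 − 10.2)/2 = 3.5 ft; q_4 = 2.55 × 3.93 × 3.5 = 35.08 ft³/s
w_5 = (19.6 − 13.1)/2 = 3.25 ft; q_5 = 3.99 × 6.93 × 3.25 = 89.86 ft³/s
w_6 = (36.8 − 17.2)/2 = 9.8 ft; q_6 = 3.80 × 6.34 × 9.8 = 236.1 ft³/s
w_7 = (36.8 − 19.6)/2 = 8.6 ft; q_7 = 1.40 × 1.47 × 8.6 = 17.70 ft³/s
Q = Σ qᵢ = 451.0 ft³/s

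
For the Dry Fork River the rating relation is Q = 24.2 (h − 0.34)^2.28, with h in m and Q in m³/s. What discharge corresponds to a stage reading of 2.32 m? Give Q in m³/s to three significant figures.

115 m³/s

Q = 24.2 × (2.32 − 0.34)^2.28 = 24.2 × 1.98^2.28 = 114.9 m³/s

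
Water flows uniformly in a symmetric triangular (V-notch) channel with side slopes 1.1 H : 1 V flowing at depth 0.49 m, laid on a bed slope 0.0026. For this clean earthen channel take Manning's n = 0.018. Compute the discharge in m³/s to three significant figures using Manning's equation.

0.240 m³/s

A = z·y² = 1.1×0.49² = 0.2641 m²
P = 2y√(1+z²) = 2×0.49×√(1+1.1²) = 1.457 m
R = A/P = 0.2641/1.457 = 0.1813 m
Q = (1/n)·A·R^(2/3)·S^(1/2) = (1/0.018) × 0.2641 × 0.1813^(2/3) × 0.0026^(1/2) = 0.2396 m³/s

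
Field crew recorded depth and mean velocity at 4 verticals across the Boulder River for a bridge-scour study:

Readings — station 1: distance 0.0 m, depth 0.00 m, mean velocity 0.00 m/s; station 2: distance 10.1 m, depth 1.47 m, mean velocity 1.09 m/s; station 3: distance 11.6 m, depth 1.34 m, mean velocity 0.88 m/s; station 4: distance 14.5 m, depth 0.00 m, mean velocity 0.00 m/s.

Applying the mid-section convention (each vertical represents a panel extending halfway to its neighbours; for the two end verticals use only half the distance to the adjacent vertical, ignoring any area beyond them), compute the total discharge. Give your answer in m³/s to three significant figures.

11.9 m³/s

w_2 = (11.6 − 0.0)/2 = 5.8 m; q_2 = 1.09 × 1.47 × 5.8 = 9.293 m³/s
w_3 = (14.5 − 10.1)/2 = 2.2 m; q_3 = 0.88 × 1.34 × 2.2 = 2.594 m³/s
Stations 1, 4 contribute zero (depth or velocity is 0).
Q = Σ qᵢ = 11.89 m³/s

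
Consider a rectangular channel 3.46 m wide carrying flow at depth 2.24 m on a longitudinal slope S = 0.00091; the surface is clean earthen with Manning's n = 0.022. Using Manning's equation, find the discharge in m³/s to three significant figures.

A = b·y = 3.46 × 2.24 = 7.750 m²
P = b + 2y = 3.46 + 2×2.24 = 7.940 m
R = A/P = 7.750/7.940 = 0.9761 m
Q = (1/n)·A·R^(2/3)·S^(1/2) = (1/0.022) × 7.750 × 0.9761^(2/3) × 0.00091^(1/2) = 10.46 m³/s

10.5 m³/s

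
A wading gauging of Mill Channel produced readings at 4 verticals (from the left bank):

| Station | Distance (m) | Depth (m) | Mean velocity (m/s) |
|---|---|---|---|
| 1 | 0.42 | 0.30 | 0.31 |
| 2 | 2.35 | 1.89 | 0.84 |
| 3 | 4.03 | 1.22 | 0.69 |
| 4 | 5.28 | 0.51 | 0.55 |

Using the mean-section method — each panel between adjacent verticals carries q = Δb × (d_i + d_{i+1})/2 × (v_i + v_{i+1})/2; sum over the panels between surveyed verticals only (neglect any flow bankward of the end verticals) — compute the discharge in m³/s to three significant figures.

3.88 m³/s

Panel 1-2: Δb = 1.93 m, d̄ = (0.30+1.89)/2 = 1.095, v̄ = (0.31+0.84)/2 = 0.575 → q = 1.93×1.095×0.575 = 1.215 m³/s
Panel 2-3: Δb = 1.68 m, d̄ = (1.89+1.22)/2 = 1.555, v̄ = (0.84+0.69)/2 = 0.765 → q = 1.68×1.555×0.765 = 1.998 m³/s
Panel 3-4: Δb = 1.25 m, d̄ = (1.22+0.51)/2 = 0.865, v̄ = (0.69+0.55)/2 = 0.62 → q = 1.25×0.865×0.62 = 0.6704 m³/s
Q = Σ q = 3.884 m³/s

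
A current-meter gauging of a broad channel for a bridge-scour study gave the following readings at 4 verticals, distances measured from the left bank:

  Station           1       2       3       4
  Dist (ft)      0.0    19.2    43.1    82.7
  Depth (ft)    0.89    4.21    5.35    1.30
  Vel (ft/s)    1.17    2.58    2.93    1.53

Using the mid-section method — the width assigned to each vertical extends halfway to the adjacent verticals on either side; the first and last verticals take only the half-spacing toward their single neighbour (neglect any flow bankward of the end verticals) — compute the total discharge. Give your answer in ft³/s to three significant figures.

781 ft³/s

w_1 = (19.2 − 0.0)/2 = 9.6 ft; q_1 = 1.17 × 0.89 × 9.6 = 9.996 ft³/s
w_2 = (43.1 − 0.0)/2 = 21.55 ft; q_2 = 2.58 × 4.21 × 21.55 = 234.1 ft³/s
w_3 = (82.7 − 19.2)/2 = 31.75 ft; q_3 = 2.93 × 5.35 × 31.75 = 497.7 ft³/s
w_4 = (82.7 − 43.1)/2 = 19.8 ft; q_4 = 1.53 × 1.30 × 19.8 = 39.38 ft³/s
Q = Σ qᵢ = 781.1 ft³/s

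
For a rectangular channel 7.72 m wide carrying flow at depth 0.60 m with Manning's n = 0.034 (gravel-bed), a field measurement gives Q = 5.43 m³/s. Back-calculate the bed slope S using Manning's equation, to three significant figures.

0.00381

A = b·y = 7.72 × 0.60 = 4.632 m²
P = b + 2y = 7.72 + 2×0.60 = 8.920 m
R = A/P = 4.632/8.920 = 0.5193 m
S = (Q·n / (1·A·R^(2/3)))² = (5.43×0.034 / (1×4.632×0.6461))² = 0.003806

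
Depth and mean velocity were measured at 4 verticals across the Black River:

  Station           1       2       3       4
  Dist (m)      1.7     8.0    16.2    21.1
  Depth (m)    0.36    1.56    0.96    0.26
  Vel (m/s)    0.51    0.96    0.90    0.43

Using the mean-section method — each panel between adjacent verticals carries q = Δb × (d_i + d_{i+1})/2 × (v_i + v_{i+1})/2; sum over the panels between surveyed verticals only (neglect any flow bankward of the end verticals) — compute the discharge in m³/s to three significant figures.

16.0 m³/s

Panel 1-2: Δb = 6.3 m, d̄ = (0.36+1.56)/2 = 0.96, v̄ = (0.51+0.96)/2 = 0.735 → q = 6.3×0.96×0.735 = 4.445 m³/s
Panel 2-3: Δb = 8.2 m, d̄ = (1.56+0.96)/2 = 1.26, v̄ = (0.96+0.90)/2 = 0.93 → q = 8.2×1.26×0.93 = 9.609 m³/s
Panel 3-4: Δb = 4.9 m, d̄ = (0.96+0.26)/2 = 0.61, v̄ = (0.90+0.43)/2 = 0.665 → q = 4.9×0.61×0.665 = 1.988 m³/s
Q = Σ q = 16.04 m³/s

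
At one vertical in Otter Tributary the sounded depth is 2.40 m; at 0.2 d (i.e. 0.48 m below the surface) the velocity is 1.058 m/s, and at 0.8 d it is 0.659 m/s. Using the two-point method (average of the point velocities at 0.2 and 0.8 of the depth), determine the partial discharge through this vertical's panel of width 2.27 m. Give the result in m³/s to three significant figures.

4.68 m³/s

v̄ = (1.058 + 0.659) / 2 = 0.8585 m/s
q = v̄ × d × w = 0.8585 × 2.40 × 2.27 = 4.677 m³/s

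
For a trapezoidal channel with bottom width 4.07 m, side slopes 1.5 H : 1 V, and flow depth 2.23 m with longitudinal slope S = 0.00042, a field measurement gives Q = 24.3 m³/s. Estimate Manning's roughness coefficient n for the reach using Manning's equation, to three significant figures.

A = (b + z·y)·y = (4.07 + 1.5×2.23)×2.23 = 16.54 m²
P = b + 2y√(1+z²) = 4.07 + 2×2.23×√(1+1.5²) = 12.11 m
R = A/P = 16.54/12.11 = 1.365 m
n = (1/Q)·A·R^(2/3)·S^(1/2) = (1/24.3) × 16.54 × 1.231 × 0.02049 = 0.01716

0.0172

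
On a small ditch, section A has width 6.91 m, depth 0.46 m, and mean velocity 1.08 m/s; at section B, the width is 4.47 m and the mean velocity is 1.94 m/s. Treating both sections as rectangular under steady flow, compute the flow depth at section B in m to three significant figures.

0.396 m

Q = A₁V₁ = (6.91×0.46) × 1.08 = 3.433 m³/s
d₂ = Q/(b₂ V₂) = 3.433/(4.47×1.94) = 0.3959 m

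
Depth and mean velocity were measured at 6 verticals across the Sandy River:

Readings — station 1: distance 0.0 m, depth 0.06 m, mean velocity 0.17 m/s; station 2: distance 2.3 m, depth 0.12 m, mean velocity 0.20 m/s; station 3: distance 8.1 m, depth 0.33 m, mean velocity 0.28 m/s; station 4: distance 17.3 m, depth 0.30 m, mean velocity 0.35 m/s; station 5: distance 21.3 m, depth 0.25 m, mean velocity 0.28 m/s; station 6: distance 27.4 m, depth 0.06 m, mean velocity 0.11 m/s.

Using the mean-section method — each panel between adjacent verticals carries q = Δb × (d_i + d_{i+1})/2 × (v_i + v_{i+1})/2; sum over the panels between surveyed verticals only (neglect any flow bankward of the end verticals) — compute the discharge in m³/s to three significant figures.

Panel 1-2: Δb = 2.3 m, d̄ = (0.06+0.12)/2 = 0.09, v̄ = (0.17+0.20)/2 = 0.185 → q = 2.3×0.09×0.185 = 0.03830 m³/s
Panel 2-3: Δb = 5.8 m, d̄ = (0.12+0.33)/2 = 0.225, v̄ = (0.20+0.28)/2 = 0.24 → q = 5.8×0.225×0.24 = 0.3132 m³/s
Panel 3-4: Δb = 9.2 m, d̄ = (0.33+0.30)/2 = 0.315, v̄ = (0.28+0.35)/2 = 0.315 → q = 9.2×0.315×0.315 = 0.9129 m³/s
Panel 4-5: Δb = 4 m, d̄ = (0.30+0.25)/2 = 0.275, v̄ = (0.35+0.28)/2 = 0.315 → q = 4×0.275×0.315 = 0.3465 m³/s
Panel 5-6: Δb = 6.1 m, d̄ = (0.25+0.06)/2 = 0.155, v̄ = (0.28+0.11)/2 = 0.195 → q = 6.1×0.155×0.195 = 0.1844 m³/s
Q = Σ q = 1.795 m³/s

1.80 m³/s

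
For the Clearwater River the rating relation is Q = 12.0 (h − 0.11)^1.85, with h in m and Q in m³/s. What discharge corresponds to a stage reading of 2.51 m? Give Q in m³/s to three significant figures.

60.6 m³/s

Q = 12.0 × (2.51 − 0.11)^1.85 = 12.0 × 2.4^1.85 = 60.61 m³/s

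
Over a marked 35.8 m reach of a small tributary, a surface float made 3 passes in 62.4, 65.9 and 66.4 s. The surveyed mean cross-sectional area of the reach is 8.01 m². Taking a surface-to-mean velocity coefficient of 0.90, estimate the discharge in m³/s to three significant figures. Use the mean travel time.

t̄ = (62.4 + 65.9 + 66.4) / 3 = 64.9 s
v_surface = L / t̄ = 35.8 / 64.9 = 0.5516 m/s
v_mean = 0.90 × 0.5516 = 0.4965 m/s
Q = A × v_mean = 8.01 × 0.4965 = 3.977 m³/s

3.98 m³/s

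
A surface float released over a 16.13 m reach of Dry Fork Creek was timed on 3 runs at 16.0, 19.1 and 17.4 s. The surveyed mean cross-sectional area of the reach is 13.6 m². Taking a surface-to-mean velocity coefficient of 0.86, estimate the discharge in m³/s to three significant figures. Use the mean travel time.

t̄ = (16.0 + 19.1 + 17.4) / 3 = 17.5 s
v_surface = L / t̄ = 16.13 / 17.5 = 0.9217 m/s
v_mean = 0.86 × 0.9217 = 0.7927 m/s
Q = A × v_mean = 13.6 × 0.7927 = 10.78 m³/s

10.8 m³/s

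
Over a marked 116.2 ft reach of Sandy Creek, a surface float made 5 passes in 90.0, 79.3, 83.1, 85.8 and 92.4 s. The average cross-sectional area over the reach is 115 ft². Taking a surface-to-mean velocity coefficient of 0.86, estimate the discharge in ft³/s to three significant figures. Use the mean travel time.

133 ft³/s

t̄ = (90.0 + 79.3 + 83.1 + 85.8 + 92.4) / 5 = 86.12 s
v_surface = L / t̄ = 116.2 / 86.12 = 1.349 ft/s
v_mean = 0.86 × 1.349 = 1.160 ft/s
Q = A × v_mean = 115 × 1.160 = 133.4 ft³/s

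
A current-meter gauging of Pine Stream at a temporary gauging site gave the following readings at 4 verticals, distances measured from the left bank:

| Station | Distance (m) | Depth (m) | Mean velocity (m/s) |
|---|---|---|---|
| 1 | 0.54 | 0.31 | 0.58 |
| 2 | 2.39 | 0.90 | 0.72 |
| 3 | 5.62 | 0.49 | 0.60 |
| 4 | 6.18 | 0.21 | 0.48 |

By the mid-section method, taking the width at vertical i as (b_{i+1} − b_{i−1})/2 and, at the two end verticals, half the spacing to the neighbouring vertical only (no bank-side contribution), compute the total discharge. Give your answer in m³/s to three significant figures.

2.40 m³/s

w_1 = (2.39 − 0.54)/2 = 0.925 m; q_1 = 0.58 × 0.31 × 0.925 = 0.1663 m³/s
w_2 = (5.62 − 0.54)/2 = 2.54 m; q_2 = 0.72 × 0.90 × 2.54 = 1.646 m³/s
w_3 = (6.18 − 2.39)/2 = 1.895 m; q_3 = 0.60 × 0.49 × 1.895 = 0.5571 m³/s
w_4 = (6.18 − 5.62)/2 = 0.28 m; q_4 = 0.48 × 0.21 × 0.28 = 0.02822 m³/s
Q = Σ qᵢ = 2.398 m³/s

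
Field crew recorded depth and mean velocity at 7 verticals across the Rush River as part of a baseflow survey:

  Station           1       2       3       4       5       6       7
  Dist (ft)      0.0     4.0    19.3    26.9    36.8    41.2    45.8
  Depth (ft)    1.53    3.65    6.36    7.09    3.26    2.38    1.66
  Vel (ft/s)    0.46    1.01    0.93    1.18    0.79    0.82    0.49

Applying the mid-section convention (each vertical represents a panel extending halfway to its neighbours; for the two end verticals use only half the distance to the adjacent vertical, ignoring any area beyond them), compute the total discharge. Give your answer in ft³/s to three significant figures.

w_1 = (4.0 − 0.0)/2 = 2 ft; q_1 = 0.46 × 1.53 × 2 = 1.408 ft³/s
w_2 = (19.3 − 0.0)/2 = 9.65 ft; q_2 = 1.01 × 3.65 × 9.65 = 35.57 ft³/s
w_3 = (26.9 − 4.0)/2 = 11.45 ft; q_3 = 0.93 × 6.36 × 11.45 = 67.72 ft³/s
w_4 = (36.8 − 19.3)/2 = 8.75 ft; q_4 = 1.18 × 7.09 × 8.75 = 73.20 ft³/s
w_5 = (41.2 − 26.9)/2 = 7.15 ft; q_5 = 0.79 × 3.26 × 7.15 = 18.41 ft³/s
w_6 = (45.8 − 36.8)/2 = 4.5 ft; q_6 = 0.82 × 2.38 × 4.5 = 8.782 ft³/s
w_7 = (45.8 − 41.2)/2 = 2.3 ft; q_7 = 0.49 × 1.66 × 2.3 = 1.871 ft³/s
Q = Σ qᵢ = 207.0 ft³/s

207 ft³/s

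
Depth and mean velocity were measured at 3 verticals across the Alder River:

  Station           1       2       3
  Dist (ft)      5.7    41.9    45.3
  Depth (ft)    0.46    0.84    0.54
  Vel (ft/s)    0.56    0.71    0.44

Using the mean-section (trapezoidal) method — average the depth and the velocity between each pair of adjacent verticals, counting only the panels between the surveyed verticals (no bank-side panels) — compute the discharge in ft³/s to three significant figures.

Panel 1-2: Δb = 36.2 ft, d̄ = (0.46+0.84)/2 = 0.65, v̄ = (0.56+0.71)/2 = 0.635 → q = 36.2×0.65×0.635 = 14.94 ft³/s
Panel 2-3: Δb = 3.4 ft, d̄ = (0.84+0.54)/2 = 0.69, v̄ = (0.71+0.44)/2 = 0.575 → q = 3.4×0.69×0.575 = 1.349 ft³/s
Q = Σ q = 16.29 ft³/s

16.3 ft³/s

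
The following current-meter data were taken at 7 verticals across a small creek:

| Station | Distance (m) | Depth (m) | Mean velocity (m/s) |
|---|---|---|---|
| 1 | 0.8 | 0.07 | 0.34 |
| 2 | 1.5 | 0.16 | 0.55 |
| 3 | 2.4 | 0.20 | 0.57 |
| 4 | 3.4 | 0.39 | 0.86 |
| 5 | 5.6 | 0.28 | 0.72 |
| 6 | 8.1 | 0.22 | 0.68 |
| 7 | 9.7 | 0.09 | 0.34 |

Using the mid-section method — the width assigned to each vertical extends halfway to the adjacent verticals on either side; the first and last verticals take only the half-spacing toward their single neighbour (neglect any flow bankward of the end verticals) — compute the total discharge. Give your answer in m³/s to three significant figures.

w_1 = (1.5 − 0.8)/2 = 0.35 m; q_1 = 0.34 × 0.07 × 0.35 = 0.008330 m³/s
w_2 = (2.4 − 0.8)/2 = 0.8 m; q_2 = 0.55 × 0.16 × 0.8 = 0.07040 m³/s
w_3 = (3.4 − 1.5)/2 = 0.95 m; q_3 = 0.57 × 0.20 × 0.95 = 0.1083 m³/s
w_4 = (5.6 − 2.4)/2 = 1.6 m; q_4 = 0.86 × 0.39 × 1.6 = 0.5366 m³/s
w_5 = (8.1 − 3.4)/2 = 2.35 m; q_5 = 0.72 × 0.28 × 2.35 = 0.4738 m³/s
w_6 = (9.7 − 5.6)/2 = 2.05 m; q_6 = 0.68 × 0.22 × 2.05 = 0.3067 m³/s
w_7 = (9.7 − 8.1)/2 = 0.8 m; q_7 = 0.34 × 0.09 × 0.8 = 0.02448 m³/s
Q = Σ qᵢ = 1.529 m³/s

1.53 m³/s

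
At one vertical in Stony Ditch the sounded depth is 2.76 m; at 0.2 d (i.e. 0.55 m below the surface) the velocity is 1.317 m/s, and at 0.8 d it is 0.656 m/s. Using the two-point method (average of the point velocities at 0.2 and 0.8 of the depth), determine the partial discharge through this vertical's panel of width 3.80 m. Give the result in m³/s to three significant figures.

10.3 m³/s

v̄ = (1.317 + 0.656) / 2 = 0.9865 m/s
q = v̄ × d × w = 0.9865 × 2.76 × 3.80 = 10.35 m³/s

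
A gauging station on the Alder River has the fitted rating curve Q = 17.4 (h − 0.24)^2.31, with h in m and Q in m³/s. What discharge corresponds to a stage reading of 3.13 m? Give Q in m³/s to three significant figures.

Q = 17.4 × (3.13 − 0.24)^2.31 = 17.4 × 2.89^2.31 = 201.9 m³/s

202 m³/s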